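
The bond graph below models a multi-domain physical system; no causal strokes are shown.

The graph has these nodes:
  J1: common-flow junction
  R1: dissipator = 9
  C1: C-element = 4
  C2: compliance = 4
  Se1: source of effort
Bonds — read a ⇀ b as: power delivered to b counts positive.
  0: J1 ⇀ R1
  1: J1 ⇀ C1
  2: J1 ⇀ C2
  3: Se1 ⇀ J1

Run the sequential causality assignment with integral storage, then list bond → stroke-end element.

#0 stroke at R1
#1 stroke at J1
#2 stroke at J1
#3 stroke at J1

bond 3 stroke at J1  (Se1: effort source, stroke at far end)
bond 1 stroke at J1  (C1 outputs effort q/C1)
bond 2 stroke at J1  (C2 outputs effort q/C2)
bond 0 stroke at R1  (closing 1-jn rule on J1)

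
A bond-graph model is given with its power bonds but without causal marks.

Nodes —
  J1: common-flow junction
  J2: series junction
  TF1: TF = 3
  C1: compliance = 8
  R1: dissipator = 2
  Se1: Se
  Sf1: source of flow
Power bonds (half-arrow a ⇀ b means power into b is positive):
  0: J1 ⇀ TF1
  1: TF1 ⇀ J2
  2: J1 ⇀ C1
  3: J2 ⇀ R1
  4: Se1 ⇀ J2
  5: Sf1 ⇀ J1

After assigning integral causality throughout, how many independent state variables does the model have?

1  (C1 all integral)

bond 4 stroke at J2  (Se1 fixes effort; stroke away)
bond 5 stroke at Sf1  (source Sf1 imposes f)
bond 0 stroke at J1  (common-f at J1 fixed by 5)
bond 2 stroke at J1  (1-jn J1 has f-setter on 5)
bond 1 stroke at TF1  (through TF1, causality passes straight; one stroke at TF1)
bond 3 stroke at J2  (J2: bond 1 brought flow, rest push out)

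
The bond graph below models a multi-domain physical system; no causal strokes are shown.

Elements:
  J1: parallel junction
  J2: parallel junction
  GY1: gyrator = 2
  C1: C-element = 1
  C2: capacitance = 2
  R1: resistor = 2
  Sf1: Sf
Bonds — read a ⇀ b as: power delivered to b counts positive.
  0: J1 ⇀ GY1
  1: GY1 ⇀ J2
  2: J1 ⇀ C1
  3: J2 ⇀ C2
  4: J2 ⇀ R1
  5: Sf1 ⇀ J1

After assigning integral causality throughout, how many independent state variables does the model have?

2  (C1, C2 all integral)

#5 stroke at Sf1  (Sf1 (Sf) sets flow on bond)
#2 stroke at J1  (C1: C, integral causality)
#0 stroke at GY1  (common-e at J1 fixed by 2)
#1 stroke at GY1  (GY1: gyrator matches bond 0)
#3 stroke at J2  (C2: C, integral causality)
#4 stroke at R1  (J2: bond 3 brought effort, rest push out)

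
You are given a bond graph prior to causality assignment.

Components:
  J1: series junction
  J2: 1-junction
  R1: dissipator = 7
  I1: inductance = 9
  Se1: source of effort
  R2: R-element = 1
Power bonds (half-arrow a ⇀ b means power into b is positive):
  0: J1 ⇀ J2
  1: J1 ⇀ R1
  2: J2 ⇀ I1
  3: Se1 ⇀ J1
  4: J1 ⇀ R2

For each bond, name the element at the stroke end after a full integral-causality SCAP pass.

β0 →J2
β1 →J1
β2 →I1
β3 →J1
β4 →J1

β3 |J1  (Se1 fixes effort; stroke away)
β2 |I1  (prefer integral on I1)
β0 |J2  (common-f at J2 fixed by 2)
β1 |J1  (J1 flow already set via bond 0)
β4 |J1  (common-f at J1 fixed by 0)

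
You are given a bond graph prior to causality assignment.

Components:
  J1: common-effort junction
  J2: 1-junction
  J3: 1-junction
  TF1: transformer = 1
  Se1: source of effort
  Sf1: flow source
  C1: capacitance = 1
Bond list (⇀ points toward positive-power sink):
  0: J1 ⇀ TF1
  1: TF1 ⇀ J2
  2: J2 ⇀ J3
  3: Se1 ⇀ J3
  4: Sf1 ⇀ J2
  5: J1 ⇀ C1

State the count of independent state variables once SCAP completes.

1  (C1 all integral)

b3 →J3  (Se1 fixes effort; stroke away)
b4 →Sf1  (Sf1 fixes flow; stroke at Sf1)
b1 →J2  (J2 flow already set via bond 4)
b2 →J2  (J2: bond 4 brought flow, rest push out)
b0 →TF1  (TF1: transformer flips bond 1)
b5 →J1  (J1: last free bond brings effort in)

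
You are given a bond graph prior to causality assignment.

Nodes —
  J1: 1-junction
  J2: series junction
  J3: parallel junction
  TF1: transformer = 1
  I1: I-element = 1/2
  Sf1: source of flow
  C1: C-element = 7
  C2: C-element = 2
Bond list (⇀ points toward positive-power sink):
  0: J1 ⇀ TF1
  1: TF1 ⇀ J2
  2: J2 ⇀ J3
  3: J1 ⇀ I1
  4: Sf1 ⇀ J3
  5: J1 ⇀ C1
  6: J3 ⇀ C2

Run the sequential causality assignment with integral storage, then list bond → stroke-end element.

b0 |J1
b1 |TF1
b2 |J2
b3 |I1
b4 |Sf1
b5 |J1
b6 |J3

#4 stroke at Sf1  (source Sf1 imposes f)
#3 stroke at I1  (I1: I, integral causality)
#0 stroke at J1  (J1: bond 3 brought flow, rest push out)
#5 stroke at J1  (J1 flow already set via bond 3)
#1 stroke at TF1  (TF1: transformer flips bond 0)
#2 stroke at J2  (J2: bond 1 brought flow, rest push out)
#6 stroke at J3  (only one effort-in slot at J3)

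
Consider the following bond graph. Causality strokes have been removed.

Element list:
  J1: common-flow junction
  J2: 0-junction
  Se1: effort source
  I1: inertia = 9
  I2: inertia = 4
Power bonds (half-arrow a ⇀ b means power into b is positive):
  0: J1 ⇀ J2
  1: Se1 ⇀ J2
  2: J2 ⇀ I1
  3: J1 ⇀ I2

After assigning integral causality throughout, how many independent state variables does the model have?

#1 |J2  (Se1 fixes effort; stroke away)
#0 |J1  (J2: bond 1 brought effort, rest push out)
#2 |I1  (J2: bond 1 brought effort, rest push out)
#3 |I2  (J1 needs exactly one f-in)

2  (I1, I2 all integral)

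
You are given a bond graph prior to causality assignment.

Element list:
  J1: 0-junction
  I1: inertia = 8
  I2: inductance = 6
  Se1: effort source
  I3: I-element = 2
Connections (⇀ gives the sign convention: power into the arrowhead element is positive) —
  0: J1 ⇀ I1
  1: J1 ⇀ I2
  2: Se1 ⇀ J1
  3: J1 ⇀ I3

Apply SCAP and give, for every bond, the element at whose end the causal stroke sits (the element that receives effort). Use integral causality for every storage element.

β2 stroke at J1  (source Se1 imposes e)
β0 stroke at I1  (J1 effort already set via bond 2)
β1 stroke at I2  (0-jn J1 has e-setter on 2)
β3 stroke at I3  (J1: bond 2 brought effort, rest push out)

#0 stroke→I1
#1 stroke→I2
#2 stroke→J1
#3 stroke→I3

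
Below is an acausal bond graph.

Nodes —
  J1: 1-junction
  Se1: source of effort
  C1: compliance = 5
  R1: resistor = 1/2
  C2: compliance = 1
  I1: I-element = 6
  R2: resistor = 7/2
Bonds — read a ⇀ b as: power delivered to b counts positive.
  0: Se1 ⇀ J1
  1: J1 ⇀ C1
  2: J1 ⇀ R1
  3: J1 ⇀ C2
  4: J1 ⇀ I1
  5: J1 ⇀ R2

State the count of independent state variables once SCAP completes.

3  (C1, C2, I1 all integral)

β0 stroke→J1  (Se1: effort source, stroke at far end)
β1 stroke→J1  (prefer integral on C1)
β3 stroke→J1  (C2 outputs effort q/C2)
β4 stroke→I1  (I1 outputs flow p/I1)
β2 stroke→J1  (common-f at J1 fixed by 4)
β5 stroke→J1  (J1: bond 4 brought flow, rest push out)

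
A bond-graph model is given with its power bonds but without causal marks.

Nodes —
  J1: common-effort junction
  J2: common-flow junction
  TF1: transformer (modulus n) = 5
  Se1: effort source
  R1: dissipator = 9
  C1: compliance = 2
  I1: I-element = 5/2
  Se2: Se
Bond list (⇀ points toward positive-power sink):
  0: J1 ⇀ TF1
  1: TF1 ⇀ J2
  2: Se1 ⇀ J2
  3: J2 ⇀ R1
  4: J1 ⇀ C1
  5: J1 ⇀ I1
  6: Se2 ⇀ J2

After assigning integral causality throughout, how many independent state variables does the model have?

2  (C1, I1 all integral)

#2 →J2  (Se1 (Se) sets effort on bond)
#6 →J2  (Se2 fixes effort; stroke away)
#4 →J1  (C1 integral (e out))
#0 →TF1  (0-jn J1 has e-setter on 4)
#5 →I1  (common-e at J1 fixed by 4)
#1 →J2  (through TF1, causality passes straight; one stroke at TF1)
#3 →R1  (J2 needs exactly one f-in)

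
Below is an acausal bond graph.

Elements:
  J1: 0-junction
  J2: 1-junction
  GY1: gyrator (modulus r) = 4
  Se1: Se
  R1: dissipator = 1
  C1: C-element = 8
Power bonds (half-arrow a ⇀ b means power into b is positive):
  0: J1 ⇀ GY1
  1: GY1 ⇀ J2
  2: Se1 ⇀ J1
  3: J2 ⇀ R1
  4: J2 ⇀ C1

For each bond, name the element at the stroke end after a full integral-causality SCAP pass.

b0 →GY1
b1 →GY1
b2 →J1
b3 →J2
b4 →J2

bond 2 |J1  (Se1 (Se) sets effort on bond)
bond 0 |GY1  (J1: bond 2 brought effort, rest push out)
bond 1 |GY1  (through GY1, causality inverts; strokes same side of GY1)
bond 3 |J2  (common-f at J2 fixed by 1)
bond 4 |J2  (J2 flow already set via bond 1)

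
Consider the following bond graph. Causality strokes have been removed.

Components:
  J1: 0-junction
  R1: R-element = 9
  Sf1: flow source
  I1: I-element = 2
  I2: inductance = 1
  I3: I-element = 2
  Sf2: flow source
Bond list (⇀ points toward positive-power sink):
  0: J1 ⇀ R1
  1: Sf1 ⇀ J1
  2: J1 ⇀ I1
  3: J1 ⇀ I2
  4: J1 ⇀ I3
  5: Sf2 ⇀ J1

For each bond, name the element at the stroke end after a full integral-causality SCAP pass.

b1 →Sf1  (Sf1: flow source, stroke at near end)
b5 →Sf2  (Sf2 fixes flow; stroke at Sf2)
b2 →I1  (prefer integral on I1)
b3 →I2  (I2 outputs flow p/I2)
b4 →I3  (I3 outputs flow p/I3)
b0 →J1  (closing 0-jn rule on J1)

β0 stroke→J1
β1 stroke→Sf1
β2 stroke→I1
β3 stroke→I2
β4 stroke→I3
β5 stroke→Sf2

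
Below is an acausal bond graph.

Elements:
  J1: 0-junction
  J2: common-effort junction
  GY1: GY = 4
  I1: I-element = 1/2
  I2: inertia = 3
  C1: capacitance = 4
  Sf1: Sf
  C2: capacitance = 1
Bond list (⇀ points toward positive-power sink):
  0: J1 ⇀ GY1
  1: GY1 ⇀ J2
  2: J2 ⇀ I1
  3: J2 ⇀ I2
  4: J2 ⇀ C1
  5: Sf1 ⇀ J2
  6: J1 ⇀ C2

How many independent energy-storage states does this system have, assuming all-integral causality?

4  (C1, C2, I1, I2 all integral)

#5 stroke at Sf1  (Sf1 (Sf) sets flow on bond)
#2 stroke at I1  (I1 outputs flow p/I1)
#3 stroke at I2  (I2 outputs flow p/I2)
#4 stroke at J2  (C1 integral (e out))
#1 stroke at GY1  (J2: bond 4 brought effort, rest push out)
#0 stroke at GY1  (GY1 both-in/both-out from 1)
#6 stroke at J1  (only one effort-in slot at J1)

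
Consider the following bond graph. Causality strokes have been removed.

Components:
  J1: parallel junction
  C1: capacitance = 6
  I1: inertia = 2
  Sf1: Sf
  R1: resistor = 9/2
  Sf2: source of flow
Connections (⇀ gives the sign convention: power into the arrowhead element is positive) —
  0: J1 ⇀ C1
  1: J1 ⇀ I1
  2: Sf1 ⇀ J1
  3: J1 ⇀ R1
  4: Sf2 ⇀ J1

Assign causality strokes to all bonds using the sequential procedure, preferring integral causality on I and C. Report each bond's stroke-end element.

#0 stroke→J1
#1 stroke→I1
#2 stroke→Sf1
#3 stroke→R1
#4 stroke→Sf2

bond 2 stroke at Sf1  (Sf1 fixes flow; stroke at Sf1)
bond 4 stroke at Sf2  (source Sf2 imposes f)
bond 0 stroke at J1  (C1 integral (e out))
bond 1 stroke at I1  (J1 effort already set via bond 0)
bond 3 stroke at R1  (0-jn J1 has e-setter on 0)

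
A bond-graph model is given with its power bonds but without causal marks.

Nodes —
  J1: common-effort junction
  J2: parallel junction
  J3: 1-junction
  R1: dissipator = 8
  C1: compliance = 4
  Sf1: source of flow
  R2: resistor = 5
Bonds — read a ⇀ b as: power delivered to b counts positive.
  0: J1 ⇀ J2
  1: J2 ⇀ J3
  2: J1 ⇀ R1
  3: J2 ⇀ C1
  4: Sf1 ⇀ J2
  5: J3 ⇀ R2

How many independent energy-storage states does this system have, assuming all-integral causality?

bond 4 |Sf1  (source Sf1 imposes f)
bond 3 |J2  (prefer integral on C1)
bond 0 |J1  (J2: bond 3 brought effort, rest push out)
bond 1 |J3  (common-e at J2 fixed by 3)
bond 5 |R2  (closing 1-jn rule on J3)
bond 2 |R1  (common-e at J1 fixed by 0)

1  (C1 all integral)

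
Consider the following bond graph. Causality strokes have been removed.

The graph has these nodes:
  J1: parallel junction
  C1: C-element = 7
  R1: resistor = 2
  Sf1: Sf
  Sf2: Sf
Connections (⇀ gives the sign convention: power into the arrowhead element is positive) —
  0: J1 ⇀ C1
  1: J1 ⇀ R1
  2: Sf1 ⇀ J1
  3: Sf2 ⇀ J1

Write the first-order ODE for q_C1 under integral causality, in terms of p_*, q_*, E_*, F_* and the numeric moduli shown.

#2 →Sf1  (source Sf1 imposes f)
#3 →Sf2  (Sf2 (Sf) sets flow on bond)
#0 →J1  (C1: C, integral causality)
#1 →R1  (J1 effort already set via bond 0)

dq_C1/dt = F_Sf1 + F_Sf2 - q_C1/14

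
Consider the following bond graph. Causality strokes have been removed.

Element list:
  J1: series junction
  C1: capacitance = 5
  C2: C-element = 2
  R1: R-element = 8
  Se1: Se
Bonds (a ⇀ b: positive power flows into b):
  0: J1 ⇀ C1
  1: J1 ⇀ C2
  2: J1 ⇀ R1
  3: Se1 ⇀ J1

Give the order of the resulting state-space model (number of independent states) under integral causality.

b3 stroke at J1  (source Se1 imposes e)
b0 stroke at J1  (C1: C, integral causality)
b1 stroke at J1  (C2: C, integral causality)
b2 stroke at R1  (J1: last free bond brings flow in)

2  (C1, C2 all integral)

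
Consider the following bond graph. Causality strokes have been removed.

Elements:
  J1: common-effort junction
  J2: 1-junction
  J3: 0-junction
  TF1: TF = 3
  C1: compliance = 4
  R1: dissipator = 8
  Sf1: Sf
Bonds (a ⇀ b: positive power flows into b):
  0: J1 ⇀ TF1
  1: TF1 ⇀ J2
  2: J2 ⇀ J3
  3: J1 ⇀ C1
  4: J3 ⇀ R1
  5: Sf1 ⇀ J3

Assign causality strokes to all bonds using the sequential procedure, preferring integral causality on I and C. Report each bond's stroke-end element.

b0 →TF1
b1 →J2
b2 →J3
b3 →J1
b4 →R1
b5 →Sf1

#5 stroke→Sf1  (Sf1: flow source, stroke at near end)
#3 stroke→J1  (C1 outputs effort q/C1)
#0 stroke→TF1  (J1 effort already set via bond 3)
#1 stroke→J2  (TF1 one-in-one-out from 0)
#2 stroke→J3  (J2: last free bond brings flow in)
#4 stroke→R1  (J3: bond 2 brought effort, rest push out)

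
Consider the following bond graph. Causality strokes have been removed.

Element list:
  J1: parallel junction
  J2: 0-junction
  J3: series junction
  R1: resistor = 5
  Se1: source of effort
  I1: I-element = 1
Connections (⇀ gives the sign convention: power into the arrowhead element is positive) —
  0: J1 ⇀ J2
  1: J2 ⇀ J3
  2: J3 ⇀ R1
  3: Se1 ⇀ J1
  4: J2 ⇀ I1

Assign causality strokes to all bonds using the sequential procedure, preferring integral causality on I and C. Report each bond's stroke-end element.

#3 stroke at J1  (Se1 (Se) sets effort on bond)
#0 stroke at J2  (J1: bond 3 brought effort, rest push out)
#1 stroke at J3  (0-jn J2 has e-setter on 0)
#4 stroke at I1  (J2: bond 0 brought effort, rest push out)
#2 stroke at R1  (closing 1-jn rule on J3)

β0 stroke at J2
β1 stroke at J3
β2 stroke at R1
β3 stroke at J1
β4 stroke at I1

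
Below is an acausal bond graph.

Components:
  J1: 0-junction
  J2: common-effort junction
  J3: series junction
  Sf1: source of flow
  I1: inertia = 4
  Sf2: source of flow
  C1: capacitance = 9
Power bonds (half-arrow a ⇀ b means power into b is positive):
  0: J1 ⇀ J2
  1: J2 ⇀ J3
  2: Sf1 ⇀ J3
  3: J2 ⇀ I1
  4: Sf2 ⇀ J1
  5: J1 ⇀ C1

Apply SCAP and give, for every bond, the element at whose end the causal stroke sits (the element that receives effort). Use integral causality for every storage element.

b0 |J2
b1 |J3
b2 |Sf1
b3 |I1
b4 |Sf2
b5 |J1

β2 |Sf1  (Sf1 fixes flow; stroke at Sf1)
β4 |Sf2  (Sf2 fixes flow; stroke at Sf2)
β1 |J3  (common-f at J3 fixed by 2)
β3 |I1  (I1 outputs flow p/I1)
β0 |J2  (only one effort-in slot at J2)
β5 |J1  (only one effort-in slot at J1)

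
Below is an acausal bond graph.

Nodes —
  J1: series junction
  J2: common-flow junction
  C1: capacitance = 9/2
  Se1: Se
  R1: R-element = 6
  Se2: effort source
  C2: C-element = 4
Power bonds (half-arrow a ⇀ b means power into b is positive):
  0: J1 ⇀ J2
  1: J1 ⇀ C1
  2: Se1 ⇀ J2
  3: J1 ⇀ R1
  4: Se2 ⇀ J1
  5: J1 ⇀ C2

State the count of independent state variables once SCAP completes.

#2 |J2  (source Se1 imposes e)
#4 |J1  (Se2: effort source, stroke at far end)
#0 |J1  (J2 needs exactly one f-in)
#1 |J1  (C1 outputs effort q/C1)
#5 |J1  (prefer integral on C2)
#3 |R1  (J1: last free bond brings flow in)

2  (C1, C2 all integral)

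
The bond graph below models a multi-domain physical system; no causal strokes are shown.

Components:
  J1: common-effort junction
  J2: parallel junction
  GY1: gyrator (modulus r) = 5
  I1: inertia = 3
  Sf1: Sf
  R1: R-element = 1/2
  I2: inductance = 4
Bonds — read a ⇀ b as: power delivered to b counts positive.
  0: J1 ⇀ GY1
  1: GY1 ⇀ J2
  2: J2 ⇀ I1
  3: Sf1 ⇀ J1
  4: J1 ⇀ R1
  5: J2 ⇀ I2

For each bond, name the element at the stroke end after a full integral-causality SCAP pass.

#3 stroke→Sf1  (Sf1: flow source, stroke at near end)
#2 stroke→I1  (I1 integral (f out))
#5 stroke→I2  (I2 integral (f out))
#1 stroke→J2  (only one effort-in slot at J2)
#0 stroke→J1  (GY1: gyrator matches bond 1)
#4 stroke→R1  (J1: bond 0 brought effort, rest push out)

β0 stroke→J1
β1 stroke→J2
β2 stroke→I1
β3 stroke→Sf1
β4 stroke→R1
β5 stroke→I2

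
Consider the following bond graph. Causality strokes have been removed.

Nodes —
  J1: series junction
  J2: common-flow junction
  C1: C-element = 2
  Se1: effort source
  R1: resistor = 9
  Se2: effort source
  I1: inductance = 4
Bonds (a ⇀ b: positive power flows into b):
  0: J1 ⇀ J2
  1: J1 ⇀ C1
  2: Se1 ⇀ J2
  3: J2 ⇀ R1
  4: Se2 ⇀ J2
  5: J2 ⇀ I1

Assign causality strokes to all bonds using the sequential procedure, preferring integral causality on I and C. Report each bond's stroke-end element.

bond 0 stroke at J2
bond 1 stroke at J1
bond 2 stroke at J2
bond 3 stroke at J2
bond 4 stroke at J2
bond 5 stroke at I1

#2 →J2  (source Se1 imposes e)
#4 →J2  (Se2 (Se) sets effort on bond)
#1 →J1  (prefer integral on C1)
#0 →J2  (J1 needs exactly one f-in)
#5 →I1  (I1: I, integral causality)
#3 →J2  (common-f at J2 fixed by 5)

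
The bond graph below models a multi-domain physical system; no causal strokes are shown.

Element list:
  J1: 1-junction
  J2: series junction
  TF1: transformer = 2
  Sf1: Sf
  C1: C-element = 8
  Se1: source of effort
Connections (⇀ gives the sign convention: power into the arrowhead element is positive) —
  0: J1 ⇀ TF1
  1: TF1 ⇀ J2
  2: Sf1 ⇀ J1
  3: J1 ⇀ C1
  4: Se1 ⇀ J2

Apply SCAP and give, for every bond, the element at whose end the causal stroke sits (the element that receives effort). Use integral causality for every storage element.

b2 stroke→Sf1  (Sf1 (Sf) sets flow on bond)
b4 stroke→J2  (Se1: effort source, stroke at far end)
b0 stroke→J1  (J1: bond 2 brought flow, rest push out)
b3 stroke→J1  (J1 flow already set via bond 2)
b1 stroke→TF1  (closing 1-jn rule on J2)

#0 stroke→J1
#1 stroke→TF1
#2 stroke→Sf1
#3 stroke→J1
#4 stroke→J2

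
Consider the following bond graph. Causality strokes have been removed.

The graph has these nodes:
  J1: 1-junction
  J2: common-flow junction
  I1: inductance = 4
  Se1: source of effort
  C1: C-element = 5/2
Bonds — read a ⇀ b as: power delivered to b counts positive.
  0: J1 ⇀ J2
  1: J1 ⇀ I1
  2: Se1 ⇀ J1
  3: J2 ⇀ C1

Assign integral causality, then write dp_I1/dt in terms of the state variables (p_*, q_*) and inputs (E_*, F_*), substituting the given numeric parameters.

β2 →J1  (source Se1 imposes e)
β1 →I1  (I1: I, integral causality)
β0 →J1  (J1: bond 1 brought flow, rest push out)
β3 →J2  (common-f at J2 fixed by 0)

dp_I1/dt = E_Se1 - 2*q_C1/5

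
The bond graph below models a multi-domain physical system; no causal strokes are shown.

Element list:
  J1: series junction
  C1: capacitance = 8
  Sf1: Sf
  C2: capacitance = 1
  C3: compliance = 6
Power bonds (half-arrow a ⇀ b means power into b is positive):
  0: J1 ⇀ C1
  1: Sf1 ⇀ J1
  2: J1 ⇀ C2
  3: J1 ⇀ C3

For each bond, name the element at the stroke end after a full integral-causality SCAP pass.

bond 1 stroke→Sf1  (Sf1 fixes flow; stroke at Sf1)
bond 0 stroke→J1  (1-jn J1 has f-setter on 1)
bond 2 stroke→J1  (J1: bond 1 brought flow, rest push out)
bond 3 stroke→J1  (1-jn J1 has f-setter on 1)

β0 stroke at J1
β1 stroke at Sf1
β2 stroke at J1
β3 stroke at J1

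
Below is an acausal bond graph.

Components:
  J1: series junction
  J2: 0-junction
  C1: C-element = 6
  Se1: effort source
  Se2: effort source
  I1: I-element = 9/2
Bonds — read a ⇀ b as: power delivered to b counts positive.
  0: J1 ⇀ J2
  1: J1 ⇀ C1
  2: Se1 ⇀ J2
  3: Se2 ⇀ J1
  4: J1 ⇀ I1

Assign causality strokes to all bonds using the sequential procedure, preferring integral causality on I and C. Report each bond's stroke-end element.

#2 stroke→J2  (Se1 (Se) sets effort on bond)
#3 stroke→J1  (Se2 fixes effort; stroke away)
#0 stroke→J1  (J2: bond 2 brought effort, rest push out)
#1 stroke→J1  (C1: C, integral causality)
#4 stroke→I1  (only one flow-in slot at J1)

β0 stroke→J1
β1 stroke→J1
β2 stroke→J2
β3 stroke→J1
β4 stroke→I1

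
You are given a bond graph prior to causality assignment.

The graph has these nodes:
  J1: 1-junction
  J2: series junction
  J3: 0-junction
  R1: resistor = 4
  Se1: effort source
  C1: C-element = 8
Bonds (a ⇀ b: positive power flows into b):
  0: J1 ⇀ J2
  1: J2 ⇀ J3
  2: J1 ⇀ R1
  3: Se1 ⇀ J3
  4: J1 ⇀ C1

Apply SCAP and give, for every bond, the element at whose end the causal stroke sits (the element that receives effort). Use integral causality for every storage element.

b3 |J3  (source Se1 imposes e)
b1 |J2  (common-e at J3 fixed by 3)
b0 |J1  (only one flow-in slot at J2)
b4 |J1  (prefer integral on C1)
b2 |R1  (only one flow-in slot at J1)

bond 0 |J1
bond 1 |J2
bond 2 |R1
bond 3 |J3
bond 4 |J1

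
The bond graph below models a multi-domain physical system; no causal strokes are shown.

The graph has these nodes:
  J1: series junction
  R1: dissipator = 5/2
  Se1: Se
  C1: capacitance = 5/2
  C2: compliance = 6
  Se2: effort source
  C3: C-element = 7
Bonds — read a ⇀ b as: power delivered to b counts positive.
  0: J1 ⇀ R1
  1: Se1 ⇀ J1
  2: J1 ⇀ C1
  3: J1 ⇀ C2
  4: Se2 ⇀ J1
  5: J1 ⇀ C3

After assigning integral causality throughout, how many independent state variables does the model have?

β1 →J1  (Se1 (Se) sets effort on bond)
β4 →J1  (source Se2 imposes e)
β2 →J1  (prefer integral on C1)
β3 →J1  (C2 outputs effort q/C2)
β5 →J1  (C3: C, integral causality)
β0 →R1  (closing 1-jn rule on J1)

3  (C1, C2, C3 all integral)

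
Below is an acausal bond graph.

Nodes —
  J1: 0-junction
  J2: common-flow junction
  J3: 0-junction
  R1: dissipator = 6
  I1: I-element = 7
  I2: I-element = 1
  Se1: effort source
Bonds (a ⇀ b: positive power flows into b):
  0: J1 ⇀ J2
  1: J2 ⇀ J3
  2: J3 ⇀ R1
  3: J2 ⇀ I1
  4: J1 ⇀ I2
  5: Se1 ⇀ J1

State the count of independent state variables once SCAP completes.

#5 →J1  (source Se1 imposes e)
#0 →J2  (J1: bond 5 brought effort, rest push out)
#4 →I2  (J1: bond 5 brought effort, rest push out)
#3 →I1  (prefer integral on I1)
#1 →J2  (1-jn J2 has f-setter on 3)
#2 →J3  (only one effort-in slot at J3)

2  (I1, I2 all integral)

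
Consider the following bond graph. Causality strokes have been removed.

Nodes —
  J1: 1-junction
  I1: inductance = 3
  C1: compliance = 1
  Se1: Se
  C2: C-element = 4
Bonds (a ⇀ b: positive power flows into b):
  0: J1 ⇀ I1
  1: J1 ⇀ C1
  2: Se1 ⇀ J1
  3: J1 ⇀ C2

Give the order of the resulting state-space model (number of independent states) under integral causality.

#2 stroke→J1  (Se1: effort source, stroke at far end)
#0 stroke→I1  (I1: I, integral causality)
#1 stroke→J1  (common-f at J1 fixed by 0)
#3 stroke→J1  (J1: bond 0 brought flow, rest push out)

3  (C1, C2, I1 all integral)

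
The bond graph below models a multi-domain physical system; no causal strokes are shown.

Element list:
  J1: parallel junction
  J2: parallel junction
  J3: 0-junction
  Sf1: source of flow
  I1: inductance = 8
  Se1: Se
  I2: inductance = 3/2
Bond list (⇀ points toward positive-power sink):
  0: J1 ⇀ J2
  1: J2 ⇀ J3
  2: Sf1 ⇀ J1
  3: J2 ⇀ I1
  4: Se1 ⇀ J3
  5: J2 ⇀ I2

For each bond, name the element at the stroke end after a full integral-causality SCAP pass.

b2 stroke at Sf1  (Sf1: flow source, stroke at near end)
b4 stroke at J3  (Se1 (Se) sets effort on bond)
b0 stroke at J1  (only one effort-in slot at J1)
b1 stroke at J2  (J3: bond 4 brought effort, rest push out)
b3 stroke at I1  (J2: bond 1 brought effort, rest push out)
b5 stroke at I2  (J2: bond 1 brought effort, rest push out)

b0 stroke→J1
b1 stroke→J2
b2 stroke→Sf1
b3 stroke→I1
b4 stroke→J3
b5 stroke→I2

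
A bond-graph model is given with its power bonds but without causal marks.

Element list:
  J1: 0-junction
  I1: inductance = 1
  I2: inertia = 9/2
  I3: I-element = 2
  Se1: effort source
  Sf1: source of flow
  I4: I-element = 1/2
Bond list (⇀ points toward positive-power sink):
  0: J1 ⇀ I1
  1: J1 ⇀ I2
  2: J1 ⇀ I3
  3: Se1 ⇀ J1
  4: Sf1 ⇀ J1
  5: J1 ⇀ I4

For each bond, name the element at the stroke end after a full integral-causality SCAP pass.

bond 0 stroke at I1
bond 1 stroke at I2
bond 2 stroke at I3
bond 3 stroke at J1
bond 4 stroke at Sf1
bond 5 stroke at I4

#3 →J1  (source Se1 imposes e)
#4 →Sf1  (Sf1: flow source, stroke at near end)
#0 →I1  (0-jn J1 has e-setter on 3)
#1 →I2  (0-jn J1 has e-setter on 3)
#2 →I3  (J1 effort already set via bond 3)
#5 →I4  (J1 effort already set via bond 3)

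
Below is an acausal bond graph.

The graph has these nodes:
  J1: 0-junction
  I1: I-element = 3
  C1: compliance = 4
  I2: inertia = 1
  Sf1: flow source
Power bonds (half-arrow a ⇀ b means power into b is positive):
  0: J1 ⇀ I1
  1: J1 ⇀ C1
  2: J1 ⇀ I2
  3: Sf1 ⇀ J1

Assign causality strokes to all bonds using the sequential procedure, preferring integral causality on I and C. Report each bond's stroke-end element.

b0 →I1
b1 →J1
b2 →I2
b3 →Sf1

bond 3 |Sf1  (Sf1: flow source, stroke at near end)
bond 0 |I1  (prefer integral on I1)
bond 1 |J1  (prefer integral on C1)
bond 2 |I2  (J1: bond 1 brought effort, rest push out)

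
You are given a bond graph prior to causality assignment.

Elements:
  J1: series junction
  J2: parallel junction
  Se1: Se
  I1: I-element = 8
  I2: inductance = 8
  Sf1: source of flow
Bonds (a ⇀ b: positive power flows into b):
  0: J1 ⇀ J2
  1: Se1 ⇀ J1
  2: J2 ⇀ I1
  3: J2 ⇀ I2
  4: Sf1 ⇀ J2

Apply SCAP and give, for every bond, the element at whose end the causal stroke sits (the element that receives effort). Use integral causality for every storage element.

#0 |J2
#1 |J1
#2 |I1
#3 |I2
#4 |Sf1

#1 stroke→J1  (Se1: effort source, stroke at far end)
#4 stroke→Sf1  (source Sf1 imposes f)
#0 stroke→J2  (only one flow-in slot at J1)
#2 stroke→I1  (J2 effort already set via bond 0)
#3 stroke→I2  (common-e at J2 fixed by 0)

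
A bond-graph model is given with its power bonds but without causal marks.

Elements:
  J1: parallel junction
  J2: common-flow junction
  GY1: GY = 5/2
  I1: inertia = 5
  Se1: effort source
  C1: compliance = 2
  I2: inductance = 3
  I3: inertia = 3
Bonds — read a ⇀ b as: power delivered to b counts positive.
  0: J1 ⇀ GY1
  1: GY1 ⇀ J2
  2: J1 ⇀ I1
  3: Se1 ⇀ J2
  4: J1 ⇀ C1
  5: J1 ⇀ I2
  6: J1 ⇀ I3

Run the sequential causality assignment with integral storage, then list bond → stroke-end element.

bond 3 stroke at J2  (Se1 (Se) sets effort on bond)
bond 1 stroke at GY1  (only one flow-in slot at J2)
bond 0 stroke at GY1  (through GY1, causality inverts; strokes same side of GY1)
bond 2 stroke at I1  (I1: I, integral causality)
bond 4 stroke at J1  (C1: C, integral causality)
bond 5 stroke at I2  (J1: bond 4 brought effort, rest push out)
bond 6 stroke at I3  (J1: bond 4 brought effort, rest push out)

β0 stroke→GY1
β1 stroke→GY1
β2 stroke→I1
β3 stroke→J2
β4 stroke→J1
β5 stroke→I2
β6 stroke→I3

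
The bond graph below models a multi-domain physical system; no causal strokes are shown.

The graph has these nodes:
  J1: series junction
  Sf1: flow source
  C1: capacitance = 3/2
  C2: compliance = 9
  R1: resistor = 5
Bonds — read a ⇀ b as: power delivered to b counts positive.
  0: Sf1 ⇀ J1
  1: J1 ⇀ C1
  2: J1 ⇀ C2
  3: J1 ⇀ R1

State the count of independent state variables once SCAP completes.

β0 →Sf1  (Sf1: flow source, stroke at near end)
β1 →J1  (1-jn J1 has f-setter on 0)
β2 →J1  (common-f at J1 fixed by 0)
β3 →J1  (1-jn J1 has f-setter on 0)

2  (C1, C2 all integral)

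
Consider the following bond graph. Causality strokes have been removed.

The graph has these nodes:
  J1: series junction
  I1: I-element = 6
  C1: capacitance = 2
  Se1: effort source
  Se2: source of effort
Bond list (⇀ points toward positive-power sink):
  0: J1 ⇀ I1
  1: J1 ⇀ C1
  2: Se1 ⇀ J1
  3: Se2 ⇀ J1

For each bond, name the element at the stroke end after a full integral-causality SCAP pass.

#0 →I1
#1 →J1
#2 →J1
#3 →J1

#2 |J1  (Se1 (Se) sets effort on bond)
#3 |J1  (Se2: effort source, stroke at far end)
#0 |I1  (I1 outputs flow p/I1)
#1 |J1  (common-f at J1 fixed by 0)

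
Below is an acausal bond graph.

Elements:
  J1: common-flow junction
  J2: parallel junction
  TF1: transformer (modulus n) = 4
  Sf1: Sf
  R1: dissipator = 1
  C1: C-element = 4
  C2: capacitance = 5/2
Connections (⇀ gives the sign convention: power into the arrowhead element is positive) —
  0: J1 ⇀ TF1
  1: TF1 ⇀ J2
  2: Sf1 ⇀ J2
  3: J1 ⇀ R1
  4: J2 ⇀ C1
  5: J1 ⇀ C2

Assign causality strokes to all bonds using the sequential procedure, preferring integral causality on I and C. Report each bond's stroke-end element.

β0 stroke→J1
β1 stroke→TF1
β2 stroke→Sf1
β3 stroke→R1
β4 stroke→J2
β5 stroke→J1

b2 |Sf1  (Sf1 fixes flow; stroke at Sf1)
b4 |J2  (C1: C, integral causality)
b1 |TF1  (0-jn J2 has e-setter on 4)
b0 |J1  (through TF1, causality passes straight; one stroke at TF1)
b5 |J1  (C2: C, integral causality)
b3 |R1  (J1 needs exactly one f-in)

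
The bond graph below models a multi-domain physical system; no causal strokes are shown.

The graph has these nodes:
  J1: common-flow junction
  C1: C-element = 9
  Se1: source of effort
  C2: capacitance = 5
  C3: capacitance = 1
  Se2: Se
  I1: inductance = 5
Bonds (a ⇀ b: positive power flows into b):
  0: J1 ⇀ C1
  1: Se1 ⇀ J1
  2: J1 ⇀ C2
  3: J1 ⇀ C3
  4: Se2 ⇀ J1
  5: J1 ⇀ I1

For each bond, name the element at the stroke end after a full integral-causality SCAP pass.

β1 |J1  (Se1: effort source, stroke at far end)
β4 |J1  (source Se2 imposes e)
β0 |J1  (C1: C, integral causality)
β2 |J1  (C2 outputs effort q/C2)
β3 |J1  (C3: C, integral causality)
β5 |I1  (closing 1-jn rule on J1)

bond 0 →J1
bond 1 →J1
bond 2 →J1
bond 3 →J1
bond 4 →J1
bond 5 →I1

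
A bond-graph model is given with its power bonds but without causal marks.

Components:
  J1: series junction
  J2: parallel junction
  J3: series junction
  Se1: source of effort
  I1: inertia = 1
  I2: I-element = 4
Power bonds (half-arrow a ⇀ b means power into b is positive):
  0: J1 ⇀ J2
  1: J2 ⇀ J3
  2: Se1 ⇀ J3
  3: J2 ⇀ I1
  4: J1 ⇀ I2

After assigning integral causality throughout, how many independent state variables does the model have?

2  (I1, I2 all integral)

β2 stroke at J3  (Se1 fixes effort; stroke away)
β1 stroke at J2  (J3: last free bond brings flow in)
β0 stroke at J1  (0-jn J2 has e-setter on 1)
β3 stroke at I1  (0-jn J2 has e-setter on 1)
β4 stroke at I2  (J1: last free bond brings flow in)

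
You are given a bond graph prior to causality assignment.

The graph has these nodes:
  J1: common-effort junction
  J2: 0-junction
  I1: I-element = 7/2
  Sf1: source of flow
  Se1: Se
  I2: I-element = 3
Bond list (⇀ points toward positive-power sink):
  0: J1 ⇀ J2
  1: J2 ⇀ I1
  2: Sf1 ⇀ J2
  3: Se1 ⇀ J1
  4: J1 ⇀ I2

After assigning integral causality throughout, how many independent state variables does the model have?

2  (I1, I2 all integral)

b2 stroke at Sf1  (Sf1: flow source, stroke at near end)
b3 stroke at J1  (source Se1 imposes e)
b0 stroke at J2  (J1: bond 3 brought effort, rest push out)
b4 stroke at I2  (J1: bond 3 brought effort, rest push out)
b1 stroke at I1  (J2 effort already set via bond 0)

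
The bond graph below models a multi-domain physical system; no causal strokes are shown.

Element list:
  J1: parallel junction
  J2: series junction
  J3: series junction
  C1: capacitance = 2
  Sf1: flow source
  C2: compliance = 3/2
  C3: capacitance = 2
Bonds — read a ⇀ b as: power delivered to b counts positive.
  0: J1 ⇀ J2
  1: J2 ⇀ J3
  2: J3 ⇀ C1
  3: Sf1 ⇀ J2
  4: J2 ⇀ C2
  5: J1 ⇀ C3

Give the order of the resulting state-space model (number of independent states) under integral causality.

3  (C1, C2, C3 all integral)

#3 stroke→Sf1  (Sf1: flow source, stroke at near end)
#0 stroke→J2  (J2 flow already set via bond 3)
#1 stroke→J2  (1-jn J2 has f-setter on 3)
#4 stroke→J2  (common-f at J2 fixed by 3)
#2 stroke→J3  (1-jn J3 has f-setter on 1)
#5 stroke→J1  (only one effort-in slot at J1)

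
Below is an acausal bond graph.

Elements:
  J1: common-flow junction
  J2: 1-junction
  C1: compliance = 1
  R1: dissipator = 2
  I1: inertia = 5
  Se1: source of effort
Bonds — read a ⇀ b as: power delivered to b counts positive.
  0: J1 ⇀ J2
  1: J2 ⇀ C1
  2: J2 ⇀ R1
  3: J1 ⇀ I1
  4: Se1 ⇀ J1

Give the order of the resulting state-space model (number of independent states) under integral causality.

2  (C1, I1 all integral)

β4 stroke at J1  (Se1 (Se) sets effort on bond)
β1 stroke at J2  (prefer integral on C1)
β3 stroke at I1  (prefer integral on I1)
β0 stroke at J1  (common-f at J1 fixed by 3)
β2 stroke at J2  (common-f at J2 fixed by 0)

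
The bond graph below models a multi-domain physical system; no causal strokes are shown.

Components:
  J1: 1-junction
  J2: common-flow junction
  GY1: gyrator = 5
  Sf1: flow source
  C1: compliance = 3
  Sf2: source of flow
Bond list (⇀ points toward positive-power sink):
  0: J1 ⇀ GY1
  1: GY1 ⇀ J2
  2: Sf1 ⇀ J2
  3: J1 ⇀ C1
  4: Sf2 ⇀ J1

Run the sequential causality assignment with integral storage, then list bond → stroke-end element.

bond 0 |J1
bond 1 |J2
bond 2 |Sf1
bond 3 |J1
bond 4 |Sf2

β2 stroke at Sf1  (source Sf1 imposes f)
β4 stroke at Sf2  (Sf2: flow source, stroke at near end)
β0 stroke at J1  (J1: bond 4 brought flow, rest push out)
β3 stroke at J1  (common-f at J1 fixed by 4)
β1 stroke at J2  (J2: bond 2 brought flow, rest push out)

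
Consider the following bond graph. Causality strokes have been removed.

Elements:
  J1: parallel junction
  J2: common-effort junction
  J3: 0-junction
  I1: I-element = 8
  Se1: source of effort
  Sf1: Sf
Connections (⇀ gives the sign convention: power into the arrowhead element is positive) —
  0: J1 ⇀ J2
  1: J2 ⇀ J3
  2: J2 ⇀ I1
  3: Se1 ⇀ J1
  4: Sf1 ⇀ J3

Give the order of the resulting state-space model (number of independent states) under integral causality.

bond 3 |J1  (Se1 (Se) sets effort on bond)
bond 4 |Sf1  (Sf1 fixes flow; stroke at Sf1)
bond 0 |J2  (common-e at J1 fixed by 3)
bond 1 |J3  (common-e at J2 fixed by 0)
bond 2 |I1  (J2: bond 0 brought effort, rest push out)

1  (I1 all integral)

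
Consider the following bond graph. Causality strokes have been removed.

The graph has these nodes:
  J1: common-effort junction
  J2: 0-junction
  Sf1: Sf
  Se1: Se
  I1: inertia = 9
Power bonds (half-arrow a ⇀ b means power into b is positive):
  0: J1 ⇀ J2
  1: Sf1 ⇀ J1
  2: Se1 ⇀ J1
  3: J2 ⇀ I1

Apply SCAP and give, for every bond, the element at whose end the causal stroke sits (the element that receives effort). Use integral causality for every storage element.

β1 stroke at Sf1  (Sf1 fixes flow; stroke at Sf1)
β2 stroke at J1  (Se1: effort source, stroke at far end)
β0 stroke at J2  (common-e at J1 fixed by 2)
β3 stroke at I1  (0-jn J2 has e-setter on 0)

b0 →J2
b1 →Sf1
b2 →J1
b3 →I1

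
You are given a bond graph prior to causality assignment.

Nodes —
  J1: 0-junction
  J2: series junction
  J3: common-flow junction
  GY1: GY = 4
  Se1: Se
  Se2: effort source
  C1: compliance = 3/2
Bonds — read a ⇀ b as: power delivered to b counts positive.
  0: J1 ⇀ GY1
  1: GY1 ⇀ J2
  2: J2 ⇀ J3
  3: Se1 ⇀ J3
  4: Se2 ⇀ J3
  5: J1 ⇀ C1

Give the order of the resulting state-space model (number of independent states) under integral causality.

β3 stroke at J3  (Se1 (Se) sets effort on bond)
β4 stroke at J3  (source Se2 imposes e)
β2 stroke at J2  (J3 needs exactly one f-in)
β1 stroke at GY1  (closing 1-jn rule on J2)
β0 stroke at GY1  (GY1: gyrator matches bond 1)
β5 stroke at J1  (closing 0-jn rule on J1)

1  (C1 all integral)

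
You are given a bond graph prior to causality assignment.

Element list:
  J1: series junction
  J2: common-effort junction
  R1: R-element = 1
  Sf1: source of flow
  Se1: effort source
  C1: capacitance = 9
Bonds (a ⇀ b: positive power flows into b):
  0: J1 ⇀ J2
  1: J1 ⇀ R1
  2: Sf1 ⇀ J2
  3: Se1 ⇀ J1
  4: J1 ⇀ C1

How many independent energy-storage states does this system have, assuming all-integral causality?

1  (C1 all integral)

β2 →Sf1  (Sf1 fixes flow; stroke at Sf1)
β3 →J1  (Se1 (Se) sets effort on bond)
β0 →J2  (closing 0-jn rule on J2)
β1 →J1  (J1 flow already set via bond 0)
β4 →J1  (common-f at J1 fixed by 0)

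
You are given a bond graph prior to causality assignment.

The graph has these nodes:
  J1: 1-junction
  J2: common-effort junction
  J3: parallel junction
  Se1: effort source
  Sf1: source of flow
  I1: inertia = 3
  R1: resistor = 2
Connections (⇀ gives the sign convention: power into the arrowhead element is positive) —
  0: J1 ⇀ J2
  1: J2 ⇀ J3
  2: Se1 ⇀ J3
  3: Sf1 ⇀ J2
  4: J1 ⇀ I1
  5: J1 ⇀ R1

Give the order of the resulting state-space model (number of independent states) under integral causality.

b2 →J3  (Se1 fixes effort; stroke away)
b3 →Sf1  (Sf1: flow source, stroke at near end)
b1 →J2  (common-e at J3 fixed by 2)
b0 →J1  (J2 effort already set via bond 1)
b4 →I1  (prefer integral on I1)
b5 →J1  (1-jn J1 has f-setter on 4)

1  (I1 all integral)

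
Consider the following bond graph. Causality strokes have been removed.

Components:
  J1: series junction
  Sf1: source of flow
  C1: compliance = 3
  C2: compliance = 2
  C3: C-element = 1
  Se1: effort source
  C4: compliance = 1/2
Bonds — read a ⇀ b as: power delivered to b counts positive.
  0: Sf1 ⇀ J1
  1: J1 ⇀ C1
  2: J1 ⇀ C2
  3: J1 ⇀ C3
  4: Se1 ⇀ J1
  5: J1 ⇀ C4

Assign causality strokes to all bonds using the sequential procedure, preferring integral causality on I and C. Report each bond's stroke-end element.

β0 |Sf1  (Sf1 fixes flow; stroke at Sf1)
β4 |J1  (Se1 (Se) sets effort on bond)
β1 |J1  (J1: bond 0 brought flow, rest push out)
β2 |J1  (J1: bond 0 brought flow, rest push out)
β3 |J1  (common-f at J1 fixed by 0)
β5 |J1  (J1: bond 0 brought flow, rest push out)

b0 →Sf1
b1 →J1
b2 →J1
b3 →J1
b4 →J1
b5 →J1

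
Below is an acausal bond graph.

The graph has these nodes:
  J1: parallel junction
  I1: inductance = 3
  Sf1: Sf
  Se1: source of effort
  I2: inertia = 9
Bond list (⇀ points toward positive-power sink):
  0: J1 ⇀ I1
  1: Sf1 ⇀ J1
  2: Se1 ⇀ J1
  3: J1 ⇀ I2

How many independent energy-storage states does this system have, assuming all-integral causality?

b1 →Sf1  (Sf1: flow source, stroke at near end)
b2 →J1  (Se1: effort source, stroke at far end)
b0 →I1  (J1: bond 2 brought effort, rest push out)
b3 →I2  (J1: bond 2 brought effort, rest push out)

2  (I1, I2 all integral)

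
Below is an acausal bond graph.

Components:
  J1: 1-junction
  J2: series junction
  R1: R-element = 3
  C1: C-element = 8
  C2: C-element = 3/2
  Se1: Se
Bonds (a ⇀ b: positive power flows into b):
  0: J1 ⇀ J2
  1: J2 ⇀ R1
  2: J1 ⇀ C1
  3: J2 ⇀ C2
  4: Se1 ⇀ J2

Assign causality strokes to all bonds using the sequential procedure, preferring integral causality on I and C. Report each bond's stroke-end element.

b4 →J2  (source Se1 imposes e)
b2 →J1  (C1 integral (e out))
b0 →J2  (J1: last free bond brings flow in)
b3 →J2  (C2 integral (e out))
b1 →R1  (only one flow-in slot at J2)

#0 stroke at J2
#1 stroke at R1
#2 stroke at J1
#3 stroke at J2
#4 stroke at J2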